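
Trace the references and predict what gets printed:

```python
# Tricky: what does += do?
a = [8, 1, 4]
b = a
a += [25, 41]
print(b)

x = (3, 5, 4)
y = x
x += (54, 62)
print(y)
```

Key concept: += behavior differs for mutable vs immutable.
Step by step:
`a = [8, 1, 4]` → a = [8, 1, 4]
`b = a` → b = [8, 1, 4] (same object as a)
`a += [25, 41]` → a = [8, 1, 4, 25, 41] (same object as b); b = [8, 1, 4, 25, 41] (same object as a)
`print(b)` → prints [8, 1, 4, 25, 41]
`x = (3, 5, 4)` → x = (3, 5, 4)
`y = x` → y = (3, 5, 4)
`x += (54, 62)` → x = (3, 5, 4, 54, 62)
`print(y)` → prints (3, 5, 4)

Answer:
[8, 1, 4, 25, 41]
(3, 5, 4)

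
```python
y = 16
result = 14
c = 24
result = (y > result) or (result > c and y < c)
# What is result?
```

Trace:
`y = 16` → y = 16
`result = 14` → result = 14
`c = 24` → c = 24
`result = (y > result) or (result > c and y < c)` → result = True
So result = True

Answer: True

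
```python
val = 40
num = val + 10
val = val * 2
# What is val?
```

Trace:
`val = 40` → val = 40
`num = val + 10` → num = 50
`val = val * 2` → val = 80
So val = 80

Answer: 80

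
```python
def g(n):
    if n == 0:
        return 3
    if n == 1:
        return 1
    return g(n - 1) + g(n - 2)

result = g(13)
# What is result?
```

Build up from base cases: g(0)=3, g(1)=1, g(2)=4, g(3)=5, g(4)=9, g(5)=14, g(6)=23, ..., g(13)=665

Answer: 665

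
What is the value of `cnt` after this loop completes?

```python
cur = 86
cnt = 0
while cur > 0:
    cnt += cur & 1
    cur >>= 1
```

Count set bits in 86 (binary: 0b1010110)
`cnt` takes the values: 0 → 1 → 2 → 3 → 4

Answer: 4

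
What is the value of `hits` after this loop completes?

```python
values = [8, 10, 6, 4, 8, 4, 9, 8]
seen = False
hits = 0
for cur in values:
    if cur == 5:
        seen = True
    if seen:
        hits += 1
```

Count elements after first 5 in [8, 10, 6, 4, 8, 4, 9, 8]
`hits` takes the values: 0

Answer: 0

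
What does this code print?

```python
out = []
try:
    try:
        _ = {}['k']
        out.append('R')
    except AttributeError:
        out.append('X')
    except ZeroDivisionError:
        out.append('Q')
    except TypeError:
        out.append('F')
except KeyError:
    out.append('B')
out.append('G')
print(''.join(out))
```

Execution trace: 'B' (outer except KeyError) → 'G' (after the try/except). Output: BG

Answer: BG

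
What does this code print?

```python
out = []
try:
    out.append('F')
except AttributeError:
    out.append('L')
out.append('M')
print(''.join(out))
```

Execution trace: 'F' (try body, no exception) → 'M' (after the try/except). Output: FM

Answer: FM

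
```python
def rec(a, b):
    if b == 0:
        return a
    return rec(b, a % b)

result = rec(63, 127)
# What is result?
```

rec(63, 127) -> rec(127, 63) -> rec(63, 1) -> rec(1, 0) -> 1

Answer: 1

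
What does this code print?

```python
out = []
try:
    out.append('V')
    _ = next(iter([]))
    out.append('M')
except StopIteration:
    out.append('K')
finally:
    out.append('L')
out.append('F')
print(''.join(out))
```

Execution trace: 'V' (try body) → 'K' (except StopIteration) → 'L' (finally) → 'F' (after the try/except). Output: VKLF

Answer: VKLF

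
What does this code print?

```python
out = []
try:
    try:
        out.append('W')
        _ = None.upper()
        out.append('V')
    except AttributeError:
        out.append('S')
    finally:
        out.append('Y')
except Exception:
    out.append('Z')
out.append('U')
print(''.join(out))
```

Execution trace: 'W' (inner try body) → 'S' (inner except AttributeError) → 'Y' (inner finally) → 'U' (after the try/except). Output: WSYU

Answer: WSYU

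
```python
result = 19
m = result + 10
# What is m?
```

Trace:
`result = 19` → result = 19
`m = result + 10` → m = 29
So m = 29

Answer: 29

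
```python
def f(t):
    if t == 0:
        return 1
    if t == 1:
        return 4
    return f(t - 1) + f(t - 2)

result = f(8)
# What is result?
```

Build up from base cases: f(0)=1, f(1)=4, f(2)=5, f(3)=9, f(4)=14, f(5)=23, f(6)=37, ..., f(8)=97

Answer: 97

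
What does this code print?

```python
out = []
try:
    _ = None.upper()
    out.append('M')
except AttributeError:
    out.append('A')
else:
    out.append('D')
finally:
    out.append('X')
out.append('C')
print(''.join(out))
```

Execution trace: 'A' (except AttributeError) → 'X' (finally) → 'C' (after the try/except). Output: AXC

Answer: AXC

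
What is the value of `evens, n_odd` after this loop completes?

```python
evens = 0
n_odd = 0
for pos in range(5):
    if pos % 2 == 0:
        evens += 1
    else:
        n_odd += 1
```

Count evens and odds in range(5)
`evens, n_odd` takes the values: (0, 0) → (1, 0) → (1, 1) → (2, 1) → (2, 2) → (3, 2)

Answer: 3, 2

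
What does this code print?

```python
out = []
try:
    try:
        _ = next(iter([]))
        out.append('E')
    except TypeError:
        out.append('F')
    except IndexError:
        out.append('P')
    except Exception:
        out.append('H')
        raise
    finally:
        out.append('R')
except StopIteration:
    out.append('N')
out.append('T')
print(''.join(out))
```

Execution trace: 'H' (except Exception) → 'R' (finally) → 'N' (outer except StopIteration) → 'T' (after the try/except). Output: HRNT

Answer: HRNT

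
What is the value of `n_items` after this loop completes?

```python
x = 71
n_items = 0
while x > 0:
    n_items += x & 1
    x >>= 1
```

Count set bits in 71 (binary: 0b1000111)
`n_items` takes the values: 0 → 1 → 2 → 3 → 4

Answer: 4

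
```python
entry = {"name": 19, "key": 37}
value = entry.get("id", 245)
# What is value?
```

Trace:
`entry = {"name": 19, "key": 37}` → entry = {'name': 19, 'key': 37}
`value = entry.get("id", 245)` → value = 245
So value = 245

Answer: 245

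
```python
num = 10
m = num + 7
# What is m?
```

Trace:
`num = 10` → num = 10
`m = num + 7` → m = 17
So m = 17

Answer: 17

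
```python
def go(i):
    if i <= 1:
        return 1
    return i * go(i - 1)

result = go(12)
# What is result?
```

go(12) = 12 * 11 * 10 * 9 * 8 * 7 * 6 * 5 * 4 * 3 * 2 * 1 = 479001600

Answer: 479001600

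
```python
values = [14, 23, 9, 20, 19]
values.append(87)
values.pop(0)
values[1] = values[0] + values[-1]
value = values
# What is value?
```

Trace:
`values = [14, 23, 9, 20, 19]` → values = [14, 23, 9, 20, 19]
`values.append(87)` → values = [14, 23, 9, 20, 19, 87]
`values.pop(0)` → values = [23, 9, 20, 19, 87]
`values[1] = values[0] + values[-1]` → values = [23, 110, 20, 19, 87]
`value = values` → value = [23, 110, 20, 19, 87]
So value = [23, 110, 20, 19, 87]

Answer: [23, 110, 20, 19, 87]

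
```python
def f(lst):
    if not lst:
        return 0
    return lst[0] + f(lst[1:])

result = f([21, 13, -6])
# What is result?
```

21 + 13 + (-6) + 0 = 28

Answer: 28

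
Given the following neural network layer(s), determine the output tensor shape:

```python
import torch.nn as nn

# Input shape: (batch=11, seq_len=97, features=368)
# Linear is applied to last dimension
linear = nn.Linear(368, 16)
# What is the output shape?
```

Input: (11, 97, 368) -> Output: (11, 97, 16)

Answer: (11, 97, 16)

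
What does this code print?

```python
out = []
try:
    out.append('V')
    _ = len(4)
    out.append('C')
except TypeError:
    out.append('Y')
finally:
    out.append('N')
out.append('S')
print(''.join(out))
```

Execution trace: 'V' (try body) → 'Y' (except TypeError) → 'N' (finally) → 'S' (after the try/except). Output: VYNS

Answer: VYNS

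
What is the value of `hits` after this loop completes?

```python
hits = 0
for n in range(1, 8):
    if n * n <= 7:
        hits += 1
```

Count numbers where n² ≤ 7
`hits` takes the values: 0 → 1 → 2

Answer: 2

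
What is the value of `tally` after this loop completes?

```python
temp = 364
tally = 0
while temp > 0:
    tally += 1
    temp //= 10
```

Count digits by repeated division by 10
`tally` takes the values: 0 → 1 → 2 → 3

Answer: 3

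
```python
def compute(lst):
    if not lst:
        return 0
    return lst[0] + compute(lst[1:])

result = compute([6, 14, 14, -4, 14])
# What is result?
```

6 + 14 + 14 + (-4) + 14 + 0 = 44

Answer: 44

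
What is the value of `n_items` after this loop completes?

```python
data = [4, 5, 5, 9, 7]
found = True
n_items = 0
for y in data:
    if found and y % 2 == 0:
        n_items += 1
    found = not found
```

Count even values at even positions
`n_items` takes the values: 0 → 1

Answer: 1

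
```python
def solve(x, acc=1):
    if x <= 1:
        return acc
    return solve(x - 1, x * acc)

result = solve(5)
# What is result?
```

Accumulator trace (n, acc): (5, 1) -> (4, 5) -> (3, 20) -> (2, 60) -> (1, 120) -> return 120

Answer: 120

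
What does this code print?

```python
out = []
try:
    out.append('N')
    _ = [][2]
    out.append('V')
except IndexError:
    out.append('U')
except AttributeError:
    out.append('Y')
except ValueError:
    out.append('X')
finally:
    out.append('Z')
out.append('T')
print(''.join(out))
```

Execution trace: 'N' (try body) → 'U' (except IndexError) → 'Z' (finally) → 'T' (after the try/except). Output: NUZT

Answer: NUZT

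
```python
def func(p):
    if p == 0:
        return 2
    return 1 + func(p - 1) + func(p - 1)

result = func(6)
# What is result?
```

func(p) = 1 + 2·func(p-1), func(0)=2. Closed form: (2+1)·2^6 - 1 = 191.

Answer: 191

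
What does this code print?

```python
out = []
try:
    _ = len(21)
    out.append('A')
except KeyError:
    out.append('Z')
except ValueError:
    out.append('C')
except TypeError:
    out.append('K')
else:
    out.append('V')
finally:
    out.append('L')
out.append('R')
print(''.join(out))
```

Execution trace: 'K' (except TypeError) → 'L' (finally) → 'R' (after the try/except). Output: KLR

Answer: KLR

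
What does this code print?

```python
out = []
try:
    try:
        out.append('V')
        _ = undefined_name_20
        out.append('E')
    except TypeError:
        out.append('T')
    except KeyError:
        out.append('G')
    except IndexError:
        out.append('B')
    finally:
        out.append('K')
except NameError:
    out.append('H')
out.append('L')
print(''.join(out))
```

Execution trace: 'V' (inner try body) → 'K' (inner finally) → 'H' (outer except NameError) → 'L' (after the try/except). Output: VKHL

Answer: VKHL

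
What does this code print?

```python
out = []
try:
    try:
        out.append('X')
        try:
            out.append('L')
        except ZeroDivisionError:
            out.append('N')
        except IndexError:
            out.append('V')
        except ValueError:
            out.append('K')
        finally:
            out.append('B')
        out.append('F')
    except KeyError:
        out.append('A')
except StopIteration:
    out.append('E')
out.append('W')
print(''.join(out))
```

Execution trace: 'X' (try body) → 'L' (inner try body, no exception) → 'B' (inner finally) → 'F' (try body, no exception) → 'W' (after the try/except). Output: XLBFW

Answer: XLBFW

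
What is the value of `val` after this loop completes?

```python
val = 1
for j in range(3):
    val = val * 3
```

Multiply by 3, 3 times: 1 * 3^3 = 27
`val` takes the values: 1 → 3 → 9 → 27

Answer: 27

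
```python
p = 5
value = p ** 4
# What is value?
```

Trace:
`p = 5` → p = 5
`value = p ** 4` → value = 625
So value = 625

Answer: 625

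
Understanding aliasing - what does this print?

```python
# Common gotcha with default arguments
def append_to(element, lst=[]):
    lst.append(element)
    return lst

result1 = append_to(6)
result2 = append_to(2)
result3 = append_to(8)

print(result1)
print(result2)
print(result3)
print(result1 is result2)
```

Key concept: mutable default argument gotcha.
Step by step:
`result1 = append_to(6)` → result1 = [6]
`result2 = append_to(2)` → result1 = [6, 2] (same object as result2); result2 = [6, 2] (same object as result1)
`result3 = append_to(8)` → result1 = [6, 2, 8] (same object as result2, result3); result2 = [6, 2, 8] (same object as result1, result3); result3 = [6, 2, 8] (same object as result1, result2)
`print(result1)` → prints [6, 2, 8]
`print(result2)` → prints [6, 2, 8]
`print(result3)` → prints [6, 2, 8]
`print(result1 is result2)` → prints True

Answer:
[6, 2, 8]
[6, 2, 8]
[6, 2, 8]
True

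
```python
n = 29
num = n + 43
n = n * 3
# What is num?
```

Trace:
`n = 29` → n = 29
`num = n + 43` → num = 72
`n = n * 3` → n = 87
So num = 72

Answer: 72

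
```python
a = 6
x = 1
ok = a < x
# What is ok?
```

Trace:
`a = 6` → a = 6
`x = 1` → x = 1
`ok = a < x` → ok = False
So ok = False

Answer: False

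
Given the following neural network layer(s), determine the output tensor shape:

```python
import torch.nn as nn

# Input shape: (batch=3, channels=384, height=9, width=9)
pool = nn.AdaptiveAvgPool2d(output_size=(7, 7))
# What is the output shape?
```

Input: (3, 384, 9, 9) -> Output: (3, 384, 7, 7)

Answer: (3, 384, 7, 7)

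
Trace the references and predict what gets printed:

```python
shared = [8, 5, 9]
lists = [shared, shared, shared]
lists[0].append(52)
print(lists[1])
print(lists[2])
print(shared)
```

Key concept: list of same reference.
Step by step:
`shared = [8, 5, 9]` → shared = [8, 5, 9]
`lists = [shared, shared, shared]` → lists = [[8, 5, 9], [8, 5, 9], [8, 5, 9]]
`lists[0].append(52)` → shared = [8, 5, 9, 52]; lists = [[8, 5, 9, 52], [8, 5, 9, 52], [8, 5, 9, 52]]
`print(lists[1])` → prints [8, 5, 9, 52]
`print(lists[2])` → prints [8, 5, 9, 52]
`print(shared)` → prints [8, 5, 9, 52]

Answer:
[8, 5, 9, 52]
[8, 5, 9, 52]
[8, 5, 9, 52]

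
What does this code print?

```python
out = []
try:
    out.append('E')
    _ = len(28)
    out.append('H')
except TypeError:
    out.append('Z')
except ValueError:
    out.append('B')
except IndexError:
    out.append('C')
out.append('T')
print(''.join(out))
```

Execution trace: 'E' (try body) → 'Z' (except TypeError) → 'T' (after the try/except). Output: EZT

Answer: EZT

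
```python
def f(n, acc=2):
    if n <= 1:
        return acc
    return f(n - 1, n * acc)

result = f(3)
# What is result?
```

Accumulator trace (n, acc): (3, 2) -> (2, 6) -> (1, 12) -> return 12

Answer: 12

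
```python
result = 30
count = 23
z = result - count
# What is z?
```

Trace:
`result = 30` → result = 30
`count = 23` → count = 23
`z = result - count` → z = 7
So z = 7

Answer: 7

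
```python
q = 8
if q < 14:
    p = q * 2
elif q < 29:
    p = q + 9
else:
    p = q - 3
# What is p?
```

Trace:
`q = 8` → q = 8
`if q < 14: ...` → q < 14 is True → p = 16
So p = 16

Answer: 16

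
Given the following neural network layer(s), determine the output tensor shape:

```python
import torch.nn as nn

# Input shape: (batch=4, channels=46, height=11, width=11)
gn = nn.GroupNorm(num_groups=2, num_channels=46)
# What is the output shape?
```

Input: (4, 46, 11, 11) -> Output: (4, 46, 11, 11)

Answer: (4, 46, 11, 11)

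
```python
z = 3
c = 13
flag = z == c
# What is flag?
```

Trace:
`z = 3` → z = 3
`c = 13` → c = 13
`flag = z == c` → flag = False
So flag = False

Answer: False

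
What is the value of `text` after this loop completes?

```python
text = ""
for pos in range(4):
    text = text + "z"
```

Repeat 'z' 4 times
`text` takes the values: "" → "z" → "zz" → "zzz" → "zzzz"

Answer: "zzzz"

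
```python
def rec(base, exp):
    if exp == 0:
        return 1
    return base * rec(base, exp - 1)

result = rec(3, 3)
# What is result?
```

rec(3, 3) = 3 * 3 * 3 = 27

Answer: 27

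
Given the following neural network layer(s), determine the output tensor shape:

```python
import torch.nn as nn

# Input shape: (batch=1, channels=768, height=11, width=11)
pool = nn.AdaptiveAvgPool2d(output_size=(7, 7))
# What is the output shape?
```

Input: (1, 768, 11, 11) -> Output: (1, 768, 7, 7)

Answer: (1, 768, 7, 7)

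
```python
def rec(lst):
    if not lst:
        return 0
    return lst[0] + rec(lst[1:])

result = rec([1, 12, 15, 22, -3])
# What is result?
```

1 + 12 + 15 + 22 + (-3) + 0 = 47

Answer: 47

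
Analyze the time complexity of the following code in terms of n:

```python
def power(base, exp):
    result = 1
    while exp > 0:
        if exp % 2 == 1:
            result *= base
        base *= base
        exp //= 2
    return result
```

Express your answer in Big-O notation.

This is Exponentiation by squaring. Time complexity: O(log n).

Answer: O(log n)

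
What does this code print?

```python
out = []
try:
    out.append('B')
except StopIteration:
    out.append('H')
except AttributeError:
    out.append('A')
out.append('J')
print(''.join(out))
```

Execution trace: 'B' (try body, no exception) → 'J' (after the try/except). Output: BJ

Answer: BJ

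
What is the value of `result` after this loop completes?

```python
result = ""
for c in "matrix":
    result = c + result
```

Reverse 'matrix'
`result` takes the values: "" → "m" → "am" → "tam" → "rtam" → "irtam" → "xirtam"

Answer: "xirtam"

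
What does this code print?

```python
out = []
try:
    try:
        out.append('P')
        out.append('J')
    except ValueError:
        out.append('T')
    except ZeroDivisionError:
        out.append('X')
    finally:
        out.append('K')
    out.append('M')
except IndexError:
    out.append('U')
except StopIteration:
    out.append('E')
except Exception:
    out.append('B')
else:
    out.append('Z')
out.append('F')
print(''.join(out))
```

Execution trace: 'P' (inner try body) → 'J' (inner try body, no exception) → 'K' (inner finally) → 'M' (try body, no exception) → 'Z' (else) → 'F' (after the try/except). Output: PJKMZF

Answer: PJKMZF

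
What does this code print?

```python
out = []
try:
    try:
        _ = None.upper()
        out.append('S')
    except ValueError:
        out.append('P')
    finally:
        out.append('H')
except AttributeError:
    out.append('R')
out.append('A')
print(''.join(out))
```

Execution trace: 'H' (finally) → 'R' (outer except AttributeError) → 'A' (after the try/except). Output: HRA

Answer: HRA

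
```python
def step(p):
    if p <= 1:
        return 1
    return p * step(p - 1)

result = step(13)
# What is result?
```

step(13) = 13 * 12 * 11 * 10 * 9 * 8 * 7 * 6 * 5 * 4 * 3 * 2 * 1 = 6227020800

Answer: 6227020800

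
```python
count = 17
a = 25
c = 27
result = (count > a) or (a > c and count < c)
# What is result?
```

Trace:
`count = 17` → count = 17
`a = 25` → a = 25
`c = 27` → c = 27
`result = (count > a) or (a > c and count < c)` → result = False
So result = False

Answer: False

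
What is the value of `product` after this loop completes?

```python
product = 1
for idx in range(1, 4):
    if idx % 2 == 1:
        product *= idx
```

Product of odd numbers 1 to 3
`product` takes the values: 1 → 3

Answer: 3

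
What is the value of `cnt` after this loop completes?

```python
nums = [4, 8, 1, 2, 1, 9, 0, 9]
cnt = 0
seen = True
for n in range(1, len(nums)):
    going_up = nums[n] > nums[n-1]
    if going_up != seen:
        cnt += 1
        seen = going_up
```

Count direction changes in [4, 8, 1, 2, 1, 9, 0, 9]
`cnt` takes the values: 0 → 1 → 2 → 3 → 4 → 5 → 6

Answer: 6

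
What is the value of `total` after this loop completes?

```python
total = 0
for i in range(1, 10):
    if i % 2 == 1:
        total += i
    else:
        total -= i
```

Add odd, subtract even
`total` takes the values: 0 → 1 → -1 → 2 → -2 → 3 → -3 → 4 → -4 → 5

Answer: 5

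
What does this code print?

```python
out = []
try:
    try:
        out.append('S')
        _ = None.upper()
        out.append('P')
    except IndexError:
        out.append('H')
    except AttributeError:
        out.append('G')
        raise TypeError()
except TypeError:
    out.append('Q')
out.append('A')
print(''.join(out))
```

Execution trace: 'S' (inner try body) → 'G' (inner except AttributeError) → 'Q' (outer except TypeError) → 'A' (after the try/except). Output: SGQA

Answer: SGQA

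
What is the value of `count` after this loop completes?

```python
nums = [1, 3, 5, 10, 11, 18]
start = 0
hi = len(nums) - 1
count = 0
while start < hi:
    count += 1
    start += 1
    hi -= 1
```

Iterations until pointers meet (list length 6)
`count` takes the values: 0 → 1 → 2 → 3

Answer: 3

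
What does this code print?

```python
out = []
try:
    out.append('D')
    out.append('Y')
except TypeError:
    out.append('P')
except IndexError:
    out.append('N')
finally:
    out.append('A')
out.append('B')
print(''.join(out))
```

Execution trace: 'D' (try body) → 'Y' (try body, no exception) → 'A' (finally) → 'B' (after the try/except). Output: DYAB

Answer: DYAB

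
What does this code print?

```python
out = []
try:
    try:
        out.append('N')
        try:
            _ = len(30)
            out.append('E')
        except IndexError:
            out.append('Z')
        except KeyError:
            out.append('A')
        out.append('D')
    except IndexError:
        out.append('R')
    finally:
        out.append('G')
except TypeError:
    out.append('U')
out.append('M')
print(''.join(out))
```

Execution trace: 'N' (try body) → 'G' (finally) → 'U' (outer except TypeError) → 'M' (after the try/except). Output: NGUM

Answer: NGUM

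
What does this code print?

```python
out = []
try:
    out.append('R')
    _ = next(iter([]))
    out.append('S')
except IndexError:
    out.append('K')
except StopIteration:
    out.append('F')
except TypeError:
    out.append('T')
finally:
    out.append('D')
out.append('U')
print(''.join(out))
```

Execution trace: 'R' (try body) → 'F' (except StopIteration) → 'D' (finally) → 'U' (after the try/except). Output: RFDU

Answer: RFDU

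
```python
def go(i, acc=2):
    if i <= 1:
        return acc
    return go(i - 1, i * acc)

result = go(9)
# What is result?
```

Accumulator trace (n, acc): (9, 2) -> (8, 18) -> (7, 144) -> (6, 1008) -> (5, 6048) -> (4, 30240) -> (3, 120960) -> (2, 362880) -> (1, 725760) -> return 725760

Answer: 725760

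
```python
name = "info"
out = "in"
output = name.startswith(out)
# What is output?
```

Trace:
`name = "info"` → name = 'info'
`out = "in"` → out = 'in'
`output = name.startswith(out)` → output = True
So output = True

Answer: True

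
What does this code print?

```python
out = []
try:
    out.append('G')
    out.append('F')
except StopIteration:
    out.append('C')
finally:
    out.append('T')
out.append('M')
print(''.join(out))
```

Execution trace: 'G' (try body) → 'F' (try body, no exception) → 'T' (finally) → 'M' (after the try/except). Output: GFTM

Answer: GFTM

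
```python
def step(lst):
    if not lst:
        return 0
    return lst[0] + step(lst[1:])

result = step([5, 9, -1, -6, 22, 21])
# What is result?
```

5 + 9 + (-1) + (-6) + 22 + 21 + 0 = 50

Answer: 50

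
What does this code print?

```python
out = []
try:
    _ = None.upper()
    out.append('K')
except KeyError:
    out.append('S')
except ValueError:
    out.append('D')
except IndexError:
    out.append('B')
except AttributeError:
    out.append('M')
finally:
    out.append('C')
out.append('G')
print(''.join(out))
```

Execution trace: 'M' (except AttributeError) → 'C' (finally) → 'G' (after the try/except). Output: MCG

Answer: MCG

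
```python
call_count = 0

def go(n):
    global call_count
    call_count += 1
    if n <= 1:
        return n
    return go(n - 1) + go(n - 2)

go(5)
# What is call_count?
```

Calls(n) = 1 + Calls(n-1) + Calls(n-2); Calls(0)=Calls(1)=1. For n=5 this gives 15.

Answer: 15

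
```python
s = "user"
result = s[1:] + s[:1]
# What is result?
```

Trace:
`s = "user"` → s = 'user'
`result = s[1:] + s[:1]` → result = 'seru'
So result = 'seru'

Answer: 'seru'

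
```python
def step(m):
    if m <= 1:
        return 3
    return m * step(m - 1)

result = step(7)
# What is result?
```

step(7) = 7 * 6 * 5 * 4 * 3 * 2 * 3 = 15120

Answer: 15120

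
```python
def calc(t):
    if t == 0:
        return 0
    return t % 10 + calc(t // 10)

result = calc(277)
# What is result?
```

Sum of digits of 277: 7 + 7 + 2 = 16

Answer: 16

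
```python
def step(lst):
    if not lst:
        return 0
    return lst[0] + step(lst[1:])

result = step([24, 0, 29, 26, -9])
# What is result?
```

24 + 0 + 29 + 26 + (-9) + 0 = 70

Answer: 70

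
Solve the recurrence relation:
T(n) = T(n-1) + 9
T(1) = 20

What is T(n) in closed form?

Unrolling: T(n) = T(1) + 9·(n-1) = 20 + 9(n-1) = 9n + 11.

Answer: T(n) = 9n + 11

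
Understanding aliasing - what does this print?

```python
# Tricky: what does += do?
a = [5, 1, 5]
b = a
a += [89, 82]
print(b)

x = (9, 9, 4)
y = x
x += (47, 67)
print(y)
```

Key concept: += behavior differs for mutable vs immutable.
Step by step:
`a = [5, 1, 5]` → a = [5, 1, 5]
`b = a` → b = [5, 1, 5] (same object as a)
`a += [89, 82]` → a = [5, 1, 5, 89, 82] (same object as b); b = [5, 1, 5, 89, 82] (same object as a)
`print(b)` → prints [5, 1, 5, 89, 82]
`x = (9, 9, 4)` → x = (9, 9, 4)
`y = x` → y = (9, 9, 4)
`x += (47, 67)` → x = (9, 9, 4, 47, 67)
`print(y)` → prints (9, 9, 4)

Answer:
[5, 1, 5, 89, 82]
(9, 9, 4)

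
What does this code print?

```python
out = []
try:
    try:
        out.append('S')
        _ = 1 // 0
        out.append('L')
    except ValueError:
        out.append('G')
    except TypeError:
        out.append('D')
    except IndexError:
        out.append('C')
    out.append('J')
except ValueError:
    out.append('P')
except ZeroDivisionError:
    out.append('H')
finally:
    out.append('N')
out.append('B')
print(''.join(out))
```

Execution trace: 'S' (inner try body) → 'H' (except ZeroDivisionError) → 'N' (finally) → 'B' (after the try/except). Output: SHNB

Answer: SHNB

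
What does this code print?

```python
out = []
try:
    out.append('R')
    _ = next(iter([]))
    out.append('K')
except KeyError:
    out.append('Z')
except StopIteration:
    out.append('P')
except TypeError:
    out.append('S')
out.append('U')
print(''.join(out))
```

Execution trace: 'R' (try body) → 'P' (except StopIteration) → 'U' (after the try/except). Output: RPU

Answer: RPU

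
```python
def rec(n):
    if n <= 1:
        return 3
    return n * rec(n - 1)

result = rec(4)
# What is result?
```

rec(4) = 4 * 3 * 2 * 3 = 72

Answer: 72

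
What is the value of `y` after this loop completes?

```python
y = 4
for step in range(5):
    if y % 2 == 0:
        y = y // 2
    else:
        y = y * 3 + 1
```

Collatz-style transformation from 4
`y` takes the values: 4 → 2 → 1 → 4 → 2 → 1

Answer: 1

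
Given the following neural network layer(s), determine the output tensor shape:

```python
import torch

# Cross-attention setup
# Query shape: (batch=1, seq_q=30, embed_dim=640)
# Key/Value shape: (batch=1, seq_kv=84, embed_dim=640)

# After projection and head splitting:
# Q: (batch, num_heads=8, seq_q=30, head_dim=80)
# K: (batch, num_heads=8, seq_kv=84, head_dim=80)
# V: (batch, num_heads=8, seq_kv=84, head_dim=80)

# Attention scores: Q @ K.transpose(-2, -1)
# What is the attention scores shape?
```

Input: (1, 30, 640) -> Output: (1, 8, 30, 84)

Answer: (1, 8, 30, 84)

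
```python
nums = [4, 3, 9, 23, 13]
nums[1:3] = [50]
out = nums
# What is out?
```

Trace:
`nums = [4, 3, 9, 23, 13]` → nums = [4, 3, 9, 23, 13]
`nums[1:3] = [50]` → nums = [4, 50, 23, 13]
`out = nums` → out = [4, 50, 23, 13]
So out = [4, 50, 23, 13]

Answer: [4, 50, 23, 13]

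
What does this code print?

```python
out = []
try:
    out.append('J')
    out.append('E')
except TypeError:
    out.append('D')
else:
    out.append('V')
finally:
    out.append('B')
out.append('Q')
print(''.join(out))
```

Execution trace: 'J' (try body) → 'E' (try body, no exception) → 'V' (else) → 'B' (finally) → 'Q' (after the try/except). Output: JEVBQ

Answer: JEVBQ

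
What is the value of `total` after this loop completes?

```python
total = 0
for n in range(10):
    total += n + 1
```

Start at 0, add 1 to 10 = 55
`total` takes the values: 0 → 1 → 3 → 6 → 10 → 15 → 21 → 28 → 36 → 45 → 55

Answer: 55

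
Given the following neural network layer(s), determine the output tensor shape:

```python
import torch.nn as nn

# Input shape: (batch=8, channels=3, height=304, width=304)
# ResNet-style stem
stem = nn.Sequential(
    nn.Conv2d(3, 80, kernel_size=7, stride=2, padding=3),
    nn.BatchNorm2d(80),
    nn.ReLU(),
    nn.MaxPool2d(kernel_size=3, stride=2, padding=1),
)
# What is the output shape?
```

Input: (8, 3, 304, 304) -> after Conv2d 7x7 stride=2: (8, 80, 152, 152) -> Output: (8, 80, 76, 76)

Answer: (8, 80, 76, 76)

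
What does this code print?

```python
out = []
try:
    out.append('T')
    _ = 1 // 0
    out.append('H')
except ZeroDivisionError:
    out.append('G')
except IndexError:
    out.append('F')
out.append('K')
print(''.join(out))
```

Execution trace: 'T' (try body) → 'G' (except ZeroDivisionError) → 'K' (after the try/except). Output: TGK

Answer: TGK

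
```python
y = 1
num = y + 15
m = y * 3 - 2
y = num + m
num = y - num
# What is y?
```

Trace:
`y = 1` → y = 1
`num = y + 15` → num = 16
`m = y * 3 - 2` → m = 1
`y = num + m` → y = 17
`num = y - num` → num = 1
So y = 17

Answer: 17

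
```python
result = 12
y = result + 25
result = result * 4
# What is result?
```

Trace:
`result = 12` → result = 12
`y = result + 25` → y = 37
`result = result * 4` → result = 48
So result = 48

Answer: 48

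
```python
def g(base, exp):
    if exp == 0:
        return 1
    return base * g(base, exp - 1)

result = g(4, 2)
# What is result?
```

g(4, 2) = 4 * 4 = 16

Answer: 16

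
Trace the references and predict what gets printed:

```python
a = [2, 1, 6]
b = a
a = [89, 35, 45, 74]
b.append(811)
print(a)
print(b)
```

Key concept: rebinding vs mutation: a is rebound to a new list, b still points at the original.
Step by step:
`a = [2, 1, 6]` → a = [2, 1, 6]
`b = a` → b = [2, 1, 6] (same object as a)
`a = [89, 35, 45, 74]` → a = [89, 35, 45, 74]
`b.append(811)` → b = [2, 1, 6, 811]
`print(a)` → prints [89, 35, 45, 74]
`print(b)` → prints [2, 1, 6, 811]

Answer:
[89, 35, 45, 74]
[2, 1, 6, 811]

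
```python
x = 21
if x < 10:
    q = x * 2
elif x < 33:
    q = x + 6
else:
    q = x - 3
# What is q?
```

Trace:
`x = 21` → x = 21
`if x < 10: ...` → x < 10 is False, x < 33 is True → q = 27
So q = 27

Answer: 27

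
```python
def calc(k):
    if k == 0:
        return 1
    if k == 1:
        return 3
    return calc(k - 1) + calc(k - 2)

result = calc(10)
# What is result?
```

Build up from base cases: calc(0)=1, calc(1)=3, calc(2)=4, calc(3)=7, calc(4)=11, calc(5)=18, calc(6)=29, ..., calc(10)=199

Answer: 199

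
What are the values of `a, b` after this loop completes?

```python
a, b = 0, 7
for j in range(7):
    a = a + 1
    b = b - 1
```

a goes 0→7, b goes 7→0
`a, b` takes the values: (0, 7) → (1, 7) → (1, 6) → (2, 6) → (2, 5) → (3, 5) → (3, 4) → (4, 4) → (4, 3) → (5, 3) → (5, 2) → (6, 2) → (6, 1) → (7, 1) → (7, 0)

Answer: 7, 0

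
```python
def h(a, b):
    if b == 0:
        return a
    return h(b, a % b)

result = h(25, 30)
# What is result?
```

h(25, 30) -> h(30, 25) -> h(25, 5) -> h(5, 0) -> 5

Answer: 5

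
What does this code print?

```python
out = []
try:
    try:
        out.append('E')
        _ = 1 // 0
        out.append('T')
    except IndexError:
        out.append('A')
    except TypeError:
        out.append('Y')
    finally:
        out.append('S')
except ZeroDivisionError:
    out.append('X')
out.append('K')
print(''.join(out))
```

Execution trace: 'E' (try body) → 'S' (finally) → 'X' (outer except ZeroDivisionError) → 'K' (after the try/except). Output: ESXK

Answer: ESXK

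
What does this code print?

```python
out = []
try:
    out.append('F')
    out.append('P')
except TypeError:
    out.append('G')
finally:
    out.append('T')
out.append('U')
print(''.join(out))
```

Execution trace: 'F' (try body) → 'P' (try body, no exception) → 'T' (finally) → 'U' (after the try/except). Output: FPTU

Answer: FPTU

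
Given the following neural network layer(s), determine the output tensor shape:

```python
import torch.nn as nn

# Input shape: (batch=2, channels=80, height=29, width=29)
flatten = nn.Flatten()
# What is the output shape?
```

Input: (2, 80, 29, 29) -> Output: (2, 67280)

Answer: (2, 67280)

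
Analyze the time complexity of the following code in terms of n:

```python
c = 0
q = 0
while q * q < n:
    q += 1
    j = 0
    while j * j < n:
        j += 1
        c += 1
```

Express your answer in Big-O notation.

Each loop level contributes: √n × √n. Multiplying the contributions gives O(n).

Answer: O(n)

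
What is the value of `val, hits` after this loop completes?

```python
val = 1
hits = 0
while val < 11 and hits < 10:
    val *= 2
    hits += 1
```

Double until >= 11 or 10 iterations
`val, hits` takes the values: (1, 0) → (2, 0) → (2, 1) → (4, 1) → (4, 2) → (8, 2) → (8, 3) → (16, 3) → (16, 4)

Answer: 16, 4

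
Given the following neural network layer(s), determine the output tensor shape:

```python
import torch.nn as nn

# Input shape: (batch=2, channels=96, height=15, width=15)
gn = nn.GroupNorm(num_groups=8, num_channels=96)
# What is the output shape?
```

Input: (2, 96, 15, 15) -> Output: (2, 96, 15, 15)

Answer: (2, 96, 15, 15)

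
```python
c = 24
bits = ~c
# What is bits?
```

Trace:
`c = 24` → c = 24
`bits = ~c` → bits = -25
So bits = -25

Answer: -25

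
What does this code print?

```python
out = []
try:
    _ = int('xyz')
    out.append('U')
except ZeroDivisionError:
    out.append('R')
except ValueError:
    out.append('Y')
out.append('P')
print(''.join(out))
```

Execution trace: 'Y' (except ValueError) → 'P' (after the try/except). Output: YP

Answer: YP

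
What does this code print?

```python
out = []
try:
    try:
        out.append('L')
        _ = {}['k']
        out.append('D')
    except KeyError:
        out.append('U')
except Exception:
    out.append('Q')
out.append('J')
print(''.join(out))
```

Execution trace: 'L' (inner try body) → 'U' (inner except KeyError) → 'J' (after the try/except). Output: LUJ

Answer: LUJ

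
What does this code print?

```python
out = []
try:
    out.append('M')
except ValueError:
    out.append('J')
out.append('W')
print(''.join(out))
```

Execution trace: 'M' (try body, no exception) → 'W' (after the try/except). Output: MW

Answer: MW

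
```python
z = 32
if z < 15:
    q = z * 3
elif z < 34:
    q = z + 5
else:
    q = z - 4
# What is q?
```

Trace:
`z = 32` → z = 32
`if z < 15: ...` → z < 15 is False, z < 34 is True → q = 37
So q = 37

Answer: 37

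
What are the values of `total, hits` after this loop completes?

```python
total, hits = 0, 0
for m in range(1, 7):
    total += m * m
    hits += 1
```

Sum of squares and count
`total, hits` takes the values: (0, 0) → (1, 0) → (1, 1) → (5, 1) → (5, 2) → (14, 2) → (14, 3) → (30, 3) → (30, 4) → (55, 4) → (55, 5) → (91, 5) → (91, 6)

Answer: 91, 6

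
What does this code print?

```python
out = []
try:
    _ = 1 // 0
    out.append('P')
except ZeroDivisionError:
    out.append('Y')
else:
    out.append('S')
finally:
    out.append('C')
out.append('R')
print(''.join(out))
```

Execution trace: 'Y' (except ZeroDivisionError) → 'C' (finally) → 'R' (after the try/except). Output: YCR

Answer: YCR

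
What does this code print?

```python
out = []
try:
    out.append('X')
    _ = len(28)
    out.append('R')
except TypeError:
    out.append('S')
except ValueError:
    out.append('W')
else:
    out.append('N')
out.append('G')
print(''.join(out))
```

Execution trace: 'X' (try body) → 'S' (except TypeError) → 'G' (after the try/except). Output: XSG

Answer: XSG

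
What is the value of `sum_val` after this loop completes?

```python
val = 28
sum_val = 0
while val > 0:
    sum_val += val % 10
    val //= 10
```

Sum digits of 28
`sum_val` takes the values: 0 → 8 → 10

Answer: 10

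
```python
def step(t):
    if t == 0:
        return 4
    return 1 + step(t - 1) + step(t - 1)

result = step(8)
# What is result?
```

step(t) = 1 + 2·step(t-1), step(0)=4. Closed form: (4+1)·2^8 - 1 = 1279.

Answer: 1279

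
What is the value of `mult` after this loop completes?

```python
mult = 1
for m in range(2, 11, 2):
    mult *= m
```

Product of even numbers 2 to 10
`mult` takes the values: 1 → 2 → 8 → 48 → 384 → 3840

Answer: 3840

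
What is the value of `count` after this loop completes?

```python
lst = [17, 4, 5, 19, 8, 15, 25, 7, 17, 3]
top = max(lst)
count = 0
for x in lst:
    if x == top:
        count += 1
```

Count of max value 25 in [17, 4, 5, 19, 8, 15, 25, 7, 17, 3]
`count` takes the values: 0 → 1

Answer: 1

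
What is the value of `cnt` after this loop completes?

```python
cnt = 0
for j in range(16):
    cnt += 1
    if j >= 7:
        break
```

Loop breaks when j reaches 7, cnt is 8
`cnt` takes the values: 0 → 1 → 2 → 3 → 4 → 5 → 6 → 7 → 8

Answer: 8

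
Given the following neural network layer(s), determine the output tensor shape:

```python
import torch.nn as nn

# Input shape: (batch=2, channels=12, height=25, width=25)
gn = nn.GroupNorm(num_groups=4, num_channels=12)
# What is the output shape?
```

Input: (2, 12, 25, 25) -> Output: (2, 12, 25, 25)

Answer: (2, 12, 25, 25)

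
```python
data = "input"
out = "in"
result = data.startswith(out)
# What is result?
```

Trace:
`data = "input"` → data = 'input'
`out = "in"` → out = 'in'
`result = data.startswith(out)` → result = True
So result = True

Answer: True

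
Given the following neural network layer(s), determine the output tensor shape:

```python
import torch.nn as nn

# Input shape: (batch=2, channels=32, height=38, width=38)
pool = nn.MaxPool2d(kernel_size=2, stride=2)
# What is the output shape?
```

Input: (2, 32, 38, 38) -> Output: (2, 32, 19, 19)

Answer: (2, 32, 19, 19)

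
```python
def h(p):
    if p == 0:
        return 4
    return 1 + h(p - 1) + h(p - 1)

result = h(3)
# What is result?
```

h(p) = 1 + 2·h(p-1), h(0)=4. Closed form: (4+1)·2^3 - 1 = 39.

Answer: 39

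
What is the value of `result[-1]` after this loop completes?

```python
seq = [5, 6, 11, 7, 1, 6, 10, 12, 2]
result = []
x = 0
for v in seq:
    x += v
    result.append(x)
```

Cumulative sum ends at 60
`result` takes the values: [] → [5] → [5, 11] → [5, 11, 22] → [5, 11, 22, 29] → [5, 11, 22, 29, 30] → [5, 11, 22, 29, 30, 36] → [5, 11, 22, 29, 30, 36, 46] → [5, 11, 22, 29, 30, 36, 46, 58] → [5, 11, 22, 29, 30, 36, 46, 58, 60]
So `result[-1]` = 60

Answer: 60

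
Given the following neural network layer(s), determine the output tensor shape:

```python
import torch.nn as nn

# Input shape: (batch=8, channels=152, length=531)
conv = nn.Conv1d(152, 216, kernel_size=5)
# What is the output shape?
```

Input: (8, 152, 531) -> Output: (8, 216, 527)

Answer: (8, 216, 527)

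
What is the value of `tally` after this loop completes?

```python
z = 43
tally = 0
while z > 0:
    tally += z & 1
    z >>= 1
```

Count set bits in 43 (binary: 0b101011)
`tally` takes the values: 0 → 1 → 2 → 3 → 4

Answer: 4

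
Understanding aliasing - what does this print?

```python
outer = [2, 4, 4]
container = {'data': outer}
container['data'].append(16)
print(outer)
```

Key concept: dict holds reference to list.
Step by step:
`outer = [2, 4, 4]` → outer = [2, 4, 4]
`container = {'data': outer}` → container = {'data': [2, 4, 4]}
`container['data'].append(16)` → outer = [2, 4, 4, 16]; container = {'data': [2, 4, 4, 16]}
`print(outer)` → prints [2, 4, 4, 16]

Answer: [2, 4, 4, 16]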